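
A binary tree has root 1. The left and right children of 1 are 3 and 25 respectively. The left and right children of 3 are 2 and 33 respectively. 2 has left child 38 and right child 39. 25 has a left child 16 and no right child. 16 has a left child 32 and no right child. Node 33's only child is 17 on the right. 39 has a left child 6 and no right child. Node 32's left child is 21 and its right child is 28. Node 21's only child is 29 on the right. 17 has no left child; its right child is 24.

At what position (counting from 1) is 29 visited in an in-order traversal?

11

In-order visits the left subtree, then the node, then the right subtree.
At 1: go left to 3.
  At 3: go left to 2.
    At 2: go left to 38.
      38 is a leaf — visit 38.
    Visit 2.
    At 2: go right to 39.
      At 39: go left to 6.
        6 is a leaf — visit 6.
      Visit 39.
      At 39: no right child.
  Visit 3.
  At 3: go right to 33.
    At 33: no left child.
    Visit 33.
    At 33: go right to 17.
      At 17: no left child.
      Visit 17.
      At 17: go right to 24.
        24 is a leaf — visit 24.
Visit 1.
At 1: go right to 25.
  At 25: go left to 16.
    At 16: go left to 32.
      At 32: go left to 21.
        At 21: no left child.
        Visit 21.
        At 21: go right to 29.
          29 is a leaf — visit 29.
      Visit 32.
      At 32: go right to 28.
        28 is a leaf — visit 28.
    Visit 16.
    At 16: no right child.
  Visit 25.
  At 25: no right child.
Full in-order sequence: 38, 2, 6, 39, 3, 33, 17, 24, 1, 21, 29, 32, 28, 16, 25.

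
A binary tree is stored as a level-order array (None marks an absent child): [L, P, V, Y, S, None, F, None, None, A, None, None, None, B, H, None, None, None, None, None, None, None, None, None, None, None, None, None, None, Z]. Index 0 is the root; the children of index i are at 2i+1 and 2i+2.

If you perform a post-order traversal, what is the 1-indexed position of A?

2

Post-order visits the left subtree, then the right subtree, then the node.
At L: go left to P.
  At P: go left to Y.
    Y is a leaf — visit Y.
  At P: go right to S.
    At S: go left to A.
      A is a leaf — visit A.
    At S: no right child.
    Visit S.
  Visit P.
At L: go right to V.
  At V: no left child.
  At V: go right to F.
    At F: go left to B.
      B is a leaf — visit B.
    At F: go right to H.
      At H: go left to Z.
        Z is a leaf — visit Z.
      At H: no right child.
      Visit H.
    Visit F.
  Visit V.
Visit L.
Full post-order sequence: Y, A, S, P, B, Z, H, F, V, L.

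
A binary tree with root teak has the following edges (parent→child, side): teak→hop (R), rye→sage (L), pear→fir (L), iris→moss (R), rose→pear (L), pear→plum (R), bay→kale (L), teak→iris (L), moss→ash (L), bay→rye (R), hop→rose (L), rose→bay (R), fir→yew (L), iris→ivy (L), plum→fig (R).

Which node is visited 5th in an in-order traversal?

teak

In-order visits the left subtree, then the node, then the right subtree.
At teak: go left to iris.
  At iris: go left to ivy.
    ivy is a leaf — visit ivy.
  Visit iris.
  At iris: go right to moss.
    At moss: go left to ash.
      ash is a leaf — visit ash.
    Visit moss.
    At moss: no right child.
Visit teak.
At teak: go right to hop.
  At hop: go left to rose.
    At rose: go left to pear.
      At pear: go left to fir.
        At fir: go left to yew.
          yew is a leaf — visit yew.
        Visit fir.
        At fir: no right child.
      Visit pear.
      At pear: go right to plum.
        At plum: no left child.
        Visit plum.
        At plum: go right to fig.
          fig is a leaf — visit fig.
    Visit rose.
    At rose: go right to bay.
      At bay: go left to kale.
        kale is a leaf — visit kale.
      Visit bay.
      At bay: go right to rye.
        At rye: go left to sage.
          sage is a leaf — visit sage.
        Visit rye.
        At rye: no right child.
  Visit hop.
  At hop: no right child.
Full in-order sequence: ivy, iris, ash, moss, teak, yew, fir, pear, plum, fig, rose, kale, bay, sage, rye, hop.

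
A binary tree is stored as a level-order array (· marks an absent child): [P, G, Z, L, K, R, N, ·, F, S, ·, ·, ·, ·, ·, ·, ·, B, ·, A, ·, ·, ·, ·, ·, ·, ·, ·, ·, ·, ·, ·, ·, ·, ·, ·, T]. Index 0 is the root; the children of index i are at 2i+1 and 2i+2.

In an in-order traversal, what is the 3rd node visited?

In-order visits the left subtree, then the node, then the right subtree.
At P: go left to G.
  At G: go left to L.
    At L: no left child.
    Visit L.
    At L: go right to F.
      At F: go left to B.
        At B: no left child.
        Visit B.
        At B: go right to T.
          T is a leaf — visit T.
      Visit F.
      At F: no right child.
  Visit G.
  At G: go right to K.
    At K: go left to S.
      At S: go left to A.
        A is a leaf — visit A.
      Visit S.
      At S: no right child.
    Visit K.
    At K: no right child.
Visit P.
At P: go right to Z.
  At Z: go left to R.
    R is a leaf — visit R.
  Visit Z.
  At Z: go right to N.
    N is a leaf — visit N.
Full in-order sequence: L, B, T, F, G, A, S, K, P, R, Z, N.

T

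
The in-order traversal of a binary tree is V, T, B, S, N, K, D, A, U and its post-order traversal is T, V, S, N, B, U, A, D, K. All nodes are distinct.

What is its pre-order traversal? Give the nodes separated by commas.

The last element of post-order is the root; it splits in-order into left and right subtrees.
Root K: left subtree has 5 nodes {V, T, B, S, N}, right has 3 {D, A, U}.
  Root B: left subtree has 2 nodes {V, T}, right has 2 {S, N}.
    Root V: left subtree has 0 nodes { }, right has 1 {T}.
    Root N: left subtree has 1 node {S}, right has 0 { }.
  Root D: left subtree has 0 nodes { }, right has 2 {A, U}.
    Root A: left subtree has 0 nodes { }, right has 1 {U}.

K, B, V, T, N, S, D, A, U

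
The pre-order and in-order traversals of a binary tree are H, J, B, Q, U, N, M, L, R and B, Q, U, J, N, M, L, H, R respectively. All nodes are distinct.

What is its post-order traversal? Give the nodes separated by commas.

The first element of pre-order is the root; it splits in-order into left and right subtrees.
Root H: left subtree has 7 nodes {B, Q, U, J, N, M, L}, right has 1 {R}.
  Root J: left subtree has 3 nodes {B, Q, U}, right has 3 {N, M, L}.
    Root B: left subtree has 0 nodes { }, right has 2 {Q, U}.
      Root Q: left subtree has 0 nodes { }, right has 1 {U}.
    Root N: left subtree has 0 nodes { }, right has 2 {M, L}.
      Root M: left subtree has 0 nodes { }, right has 1 {L}.

U, Q, B, L, M, N, J, R, H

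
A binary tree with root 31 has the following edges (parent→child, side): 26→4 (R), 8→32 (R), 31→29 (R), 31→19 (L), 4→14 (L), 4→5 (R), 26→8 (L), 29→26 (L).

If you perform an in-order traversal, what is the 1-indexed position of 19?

In-order visits the left subtree, then the node, then the right subtree.
At 31: go left to 19.
  19 is a leaf — visit 19.
Visit 31.
At 31: go right to 29.
  At 29: go left to 26.
    At 26: go left to 8.
      At 8: no left child.
      Visit 8.
      At 8: go right to 32.
        32 is a leaf — visit 32.
    Visit 26.
    At 26: go right to 4.
      At 4: go left to 14.
        14 is a leaf — visit 14.
      Visit 4.
      At 4: go right to 5.
        5 is a leaf — visit 5.
  Visit 29.
  At 29: no right child.
Full in-order sequence: 19, 31, 8, 32, 26, 14, 4, 5, 29.

1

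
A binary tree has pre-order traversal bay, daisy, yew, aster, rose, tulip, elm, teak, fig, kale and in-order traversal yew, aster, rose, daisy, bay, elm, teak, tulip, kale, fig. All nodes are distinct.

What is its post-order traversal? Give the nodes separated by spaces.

The first element of pre-order is the root; it splits in-order into left and right subtrees.
Root bay: left subtree has 4 nodes {yew, aster, rose, daisy}, right has 5 {elm, teak, tulip, kale, fig}.
  Root daisy: left subtree has 3 nodes {yew, aster, rose}, right has 0 { }.
    Root yew: left subtree has 0 nodes { }, right has 2 {aster, rose}.
      Root aster: left subtree has 0 nodes { }, right has 1 {rose}.
  Root tulip: left subtree has 2 nodes {elm, teak}, right has 2 {kale, fig}.
    Root elm: left subtree has 0 nodes { }, right has 1 {teak}.
    Root fig: left subtree has 1 node {kale}, right has 0 { }.

rose aster yew daisy teak elm kale fig tulip bay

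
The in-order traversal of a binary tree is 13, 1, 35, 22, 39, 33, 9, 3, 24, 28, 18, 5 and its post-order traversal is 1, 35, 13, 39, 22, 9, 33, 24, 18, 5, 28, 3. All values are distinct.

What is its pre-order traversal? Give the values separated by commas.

The last element of post-order is the root; it splits in-order into left and right subtrees.
Root 3: left subtree has 7 nodes {13, 1, 35, 22, 39, 33, 9}, right has 4 {24, 28, 18, 5}.
  Root 33: left subtree has 5 nodes {13, 1, 35, 22, 39}, right has 1 {9}.
    Root 22: left subtree has 3 nodes {13, 1, 35}, right has 1 {39}.
      Root 13: left subtree has 0 nodes { }, right has 2 {1, 35}.
        Root 35: left subtree has 1 node {1}, right has 0 { }.
  Root 28: left subtree has 1 node {24}, right has 2 {18, 5}.
    Root 5: left subtree has 1 node {18}, right has 0 { }.

3, 33, 22, 13, 35, 1, 39, 9, 28, 24, 5, 18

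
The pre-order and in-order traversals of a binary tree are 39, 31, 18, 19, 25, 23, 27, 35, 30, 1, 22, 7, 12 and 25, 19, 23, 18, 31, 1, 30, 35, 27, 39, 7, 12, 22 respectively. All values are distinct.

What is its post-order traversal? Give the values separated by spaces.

25 23 19 18 1 30 35 27 31 12 7 22 39

The first element of pre-order is the root; it splits in-order into left and right subtrees.
Root 39: left subtree has 9 nodes {25, 19, 23, 18, 31, 1, 30, 35, 27}, right has 3 {7, 12, 22}.
  Root 31: left subtree has 4 nodes {25, 19, 23, 18}, right has 4 {1, 30, 35, 27}.
    Root 18: left subtree has 3 nodes {25, 19, 23}, right has 0 { }.
      Root 19: left subtree has 1 node {25}, right has 1 {23}.
    Root 27: left subtree has 3 nodes {1, 30, 35}, right has 0 { }.
      Root 35: left subtree has 2 nodes {1, 30}, right has 0 { }.
        Root 30: left subtree has 1 node {1}, right has 0 { }.
  Root 22: left subtree has 2 nodes {7, 12}, right has 0 { }.
    Root 7: left subtree has 0 nodes { }, right has 1 {12}.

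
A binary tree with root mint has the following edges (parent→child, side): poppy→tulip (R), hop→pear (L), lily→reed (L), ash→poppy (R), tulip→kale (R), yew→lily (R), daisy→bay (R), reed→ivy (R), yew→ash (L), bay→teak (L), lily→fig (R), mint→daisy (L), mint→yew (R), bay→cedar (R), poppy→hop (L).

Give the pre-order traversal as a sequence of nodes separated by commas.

mint, daisy, bay, teak, cedar, yew, ash, poppy, hop, pear, tulip, kale, lily, reed, ivy, fig

Pre-order visits the node, then its left subtree, then its right subtree.
Visit mint.
At mint: go left to daisy.
  Visit daisy.
  At daisy: no left child.
  At daisy: go right to bay.
    Visit bay.
    At bay: go left to teak.
      teak is a leaf — visit teak.
    At bay: go right to cedar.
      cedar is a leaf — visit cedar.
At mint: go right to yew.
  Visit yew.
  At yew: go left to ash.
    Visit ash.
    At ash: no left child.
    At ash: go right to poppy.
      Visit poppy.
      At poppy: go left to hop.
        Visit hop.
        At hop: go left to pear.
          pear is a leaf — visit pear.
        At hop: no right child.
      At poppy: go right to tulip.
        Visit tulip.
        At tulip: no left child.
        At tulip: go right to kale.
          kale is a leaf — visit kale.
  At yew: go right to lily.
    Visit lily.
    At lily: go left to reed.
      Visit reed.
      At reed: no left child.
      At reed: go right to ivy.
        ivy is a leaf — visit ivy.
    At lily: go right to fig.
      fig is a leaf — visit fig.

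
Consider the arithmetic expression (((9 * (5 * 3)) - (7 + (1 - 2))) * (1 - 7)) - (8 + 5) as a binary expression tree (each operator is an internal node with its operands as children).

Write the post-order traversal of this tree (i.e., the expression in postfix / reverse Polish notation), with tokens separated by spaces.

Post-order on an expression tree gives postfix notation: for each operator, emit left operand, right operand, then the operator.

9 5 3 * * 7 1 2 - + - 1 7 - * 8 5 + -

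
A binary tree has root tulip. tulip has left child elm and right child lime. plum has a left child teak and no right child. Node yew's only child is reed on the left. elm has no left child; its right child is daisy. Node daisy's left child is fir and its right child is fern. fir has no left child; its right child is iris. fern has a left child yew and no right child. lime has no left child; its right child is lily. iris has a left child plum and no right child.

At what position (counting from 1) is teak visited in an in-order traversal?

In-order visits the left subtree, then the node, then the right subtree.
At tulip: go left to elm.
  At elm: no left child.
  Visit elm.
  At elm: go right to daisy.
    At daisy: go left to fir.
      At fir: no left child.
      Visit fir.
      At fir: go right to iris.
        At iris: go left to plum.
          At plum: go left to teak.
            teak is a leaf — visit teak.
          Visit plum.
          At plum: no right child.
        Visit iris.
        At iris: no right child.
    Visit daisy.
    At daisy: go right to fern.
      At fern: go left to yew.
        At yew: go left to reed.
          reed is a leaf — visit reed.
        Visit yew.
        At yew: no right child.
      Visit fern.
      At fern: no right child.
Visit tulip.
At tulip: go right to lime.
  At lime: no left child.
  Visit lime.
  At lime: go right to lily.
    lily is a leaf — visit lily.
Full in-order sequence: elm, fir, teak, plum, iris, daisy, reed, yew, fern, tulip, lime, lily.

3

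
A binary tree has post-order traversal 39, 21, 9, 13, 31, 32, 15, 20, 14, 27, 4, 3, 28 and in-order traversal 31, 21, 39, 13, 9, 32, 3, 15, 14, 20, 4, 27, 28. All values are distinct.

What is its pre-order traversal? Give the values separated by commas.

The last element of post-order is the root; it splits in-order into left and right subtrees.
Root 28: left subtree has 12 nodes {31, 21, 39, 13, 9, 32, 3, 15, 14, 20, 4, 27}, right has 0 { }.
  Root 3: left subtree has 6 nodes {31, 21, 39, 13, 9, 32}, right has 5 {15, 14, 20, 4, 27}.
    Root 32: left subtree has 5 nodes {31, 21, 39, 13, 9}, right has 0 { }.
      Root 31: left subtree has 0 nodes { }, right has 4 {21, 39, 13, 9}.
        Root 13: left subtree has 2 nodes {21, 39}, right has 1 {9}.
          Root 21: left subtree has 0 nodes { }, right has 1 {39}.
    Root 4: left subtree has 3 nodes {15, 14, 20}, right has 1 {27}.
      Root 14: left subtree has 1 node {15}, right has 1 {20}.

28, 3, 32, 31, 13, 21, 39, 9, 4, 14, 15, 20, 27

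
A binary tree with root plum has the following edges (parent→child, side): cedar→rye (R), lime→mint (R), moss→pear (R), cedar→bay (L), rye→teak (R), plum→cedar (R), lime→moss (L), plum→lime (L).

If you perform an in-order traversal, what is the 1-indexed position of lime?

In-order visits the left subtree, then the node, then the right subtree.
At plum: go left to lime.
  At lime: go left to moss.
    At moss: no left child.
    Visit moss.
    At moss: go right to pear.
      pear is a leaf — visit pear.
  Visit lime.
  At lime: go right to mint.
    mint is a leaf — visit mint.
Visit plum.
At plum: go right to cedar.
  At cedar: go left to bay.
    bay is a leaf — visit bay.
  Visit cedar.
  At cedar: go right to rye.
    At rye: no left child.
    Visit rye.
    At rye: go right to teak.
      teak is a leaf — visit teak.
Full in-order sequence: moss, pear, lime, mint, plum, bay, cedar, rye, teak.

3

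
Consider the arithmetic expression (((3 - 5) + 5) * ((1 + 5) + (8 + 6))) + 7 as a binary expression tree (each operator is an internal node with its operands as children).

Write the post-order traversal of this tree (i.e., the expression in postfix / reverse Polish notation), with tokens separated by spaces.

Post-order on an expression tree gives postfix notation: for each operator, emit left operand, right operand, then the operator.

3 5 - 5 + 1 5 + 8 6 + + * 7 +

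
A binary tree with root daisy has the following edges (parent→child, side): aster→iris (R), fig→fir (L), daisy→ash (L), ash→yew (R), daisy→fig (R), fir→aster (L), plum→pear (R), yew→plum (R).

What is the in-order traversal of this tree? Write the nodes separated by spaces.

ash yew plum pear daisy aster iris fir fig

In-order visits the left subtree, then the node, then the right subtree.
At daisy: go left to ash.
  At ash: no left child.
  Visit ash.
  At ash: go right to yew.
    At yew: no left child.
    Visit yew.
    At yew: go right to plum.
      At plum: no left child.
      Visit plum.
      At plum: go right to pear.
        pear is a leaf — visit pear.
Visit daisy.
At daisy: go right to fig.
  At fig: go left to fir.
    At fir: go left to aster.
      At aster: no left child.
      Visit aster.
      At aster: go right to iris.
        iris is a leaf — visit iris.
    Visit fir.
    At fir: no right child.
  Visit fig.
  At fig: no right child.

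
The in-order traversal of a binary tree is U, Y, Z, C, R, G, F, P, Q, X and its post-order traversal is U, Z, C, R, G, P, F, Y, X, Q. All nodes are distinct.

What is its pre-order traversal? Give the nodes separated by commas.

Q, Y, U, F, G, R, C, Z, P, X

The last element of post-order is the root; it splits in-order into left and right subtrees.
Root Q: left subtree has 8 nodes {U, Y, Z, C, R, G, F, P}, right has 1 {X}.
  Root Y: left subtree has 1 node {U}, right has 6 {Z, C, R, G, F, P}.
    Root F: left subtree has 4 nodes {Z, C, R, G}, right has 1 {P}.
      Root G: left subtree has 3 nodes {Z, C, R}, right has 0 { }.
        Root R: left subtree has 2 nodes {Z, C}, right has 0 { }.
          Root C: left subtree has 1 node {Z}, right has 0 { }.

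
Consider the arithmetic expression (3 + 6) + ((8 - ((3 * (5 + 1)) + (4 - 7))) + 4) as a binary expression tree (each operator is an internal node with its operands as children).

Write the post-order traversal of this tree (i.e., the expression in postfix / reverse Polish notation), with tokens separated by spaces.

3 6 + 8 3 5 1 + * 4 7 - + - 4 + +

Post-order on an expression tree gives postfix notation: for each operator, emit left operand, right operand, then the operator.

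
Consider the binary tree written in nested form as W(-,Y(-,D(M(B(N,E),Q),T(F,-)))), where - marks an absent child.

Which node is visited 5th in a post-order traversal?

Post-order visits the left subtree, then the right subtree, then the node.
At W: no left child.
At W: go right to Y.
  At Y: no left child.
  At Y: go right to D.
    At D: go left to M.
      At M: go left to B.
        At B: go left to N.
          N is a leaf — visit N.
        At B: go right to E.
          E is a leaf — visit E.
        Visit B.
      At M: go right to Q.
        Q is a leaf — visit Q.
      Visit M.
    At D: go right to T.
      At T: go left to F.
        F is a leaf — visit F.
      At T: no right child.
      Visit T.
    Visit D.
  Visit Y.
Visit W.
Full post-order sequence: N, E, B, Q, M, F, T, D, Y, W.

M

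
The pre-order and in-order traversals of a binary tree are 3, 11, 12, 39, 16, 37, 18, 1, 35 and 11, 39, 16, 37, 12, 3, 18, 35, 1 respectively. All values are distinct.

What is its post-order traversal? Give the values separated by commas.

37, 16, 39, 12, 11, 35, 1, 18, 3

The first element of pre-order is the root; it splits in-order into left and right subtrees.
Root 3: left subtree has 5 nodes {11, 39, 16, 37, 12}, right has 3 {18, 35, 1}.
  Root 11: left subtree has 0 nodes { }, right has 4 {39, 16, 37, 12}.
    Root 12: left subtree has 3 nodes {39, 16, 37}, right has 0 { }.
      Root 39: left subtree has 0 nodes { }, right has 2 {16, 37}.
        Root 16: left subtree has 0 nodes { }, right has 1 {37}.
  Root 18: left subtree has 0 nodes { }, right has 2 {35, 1}.
    Root 1: left subtree has 1 node {35}, right has 0 { }.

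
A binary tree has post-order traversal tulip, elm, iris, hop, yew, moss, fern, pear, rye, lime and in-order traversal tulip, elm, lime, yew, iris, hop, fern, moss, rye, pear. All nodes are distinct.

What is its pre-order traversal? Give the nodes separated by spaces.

lime elm tulip rye fern yew hop iris moss pear

The last element of post-order is the root; it splits in-order into left and right subtrees.
Root lime: left subtree has 2 nodes {tulip, elm}, right has 7 {yew, iris, hop, fern, moss, rye, pear}.
  Root elm: left subtree has 1 node {tulip}, right has 0 { }.
  Root rye: left subtree has 5 nodes {yew, iris, hop, fern, moss}, right has 1 {pear}.
    Root fern: left subtree has 3 nodes {yew, iris, hop}, right has 1 {moss}.
      Root yew: left subtree has 0 nodes { }, right has 2 {iris, hop}.
        Root hop: left subtree has 1 node {iris}, right has 0 { }.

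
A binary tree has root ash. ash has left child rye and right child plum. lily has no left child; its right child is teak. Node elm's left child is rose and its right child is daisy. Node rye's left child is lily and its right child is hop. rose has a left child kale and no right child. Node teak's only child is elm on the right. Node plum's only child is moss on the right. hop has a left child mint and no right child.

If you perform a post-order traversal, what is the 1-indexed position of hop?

8

Post-order visits the left subtree, then the right subtree, then the node.
At ash: go left to rye.
  At rye: go left to lily.
    At lily: no left child.
    At lily: go right to teak.
      At teak: no left child.
      At teak: go right to elm.
        At elm: go left to rose.
          At rose: go left to kale.
            kale is a leaf — visit kale.
          At rose: no right child.
          Visit rose.
        At elm: go right to daisy.
          daisy is a leaf — visit daisy.
        Visit elm.
      Visit teak.
    Visit lily.
  At rye: go right to hop.
    At hop: go left to mint.
      mint is a leaf — visit mint.
    At hop: no right child.
    Visit hop.
  Visit rye.
At ash: go right to plum.
  At plum: no left child.
  At plum: go right to moss.
    moss is a leaf — visit moss.
  Visit plum.
Visit ash.
Full post-order sequence: kale, rose, daisy, elm, teak, lily, mint, hop, rye, moss, plum, ash.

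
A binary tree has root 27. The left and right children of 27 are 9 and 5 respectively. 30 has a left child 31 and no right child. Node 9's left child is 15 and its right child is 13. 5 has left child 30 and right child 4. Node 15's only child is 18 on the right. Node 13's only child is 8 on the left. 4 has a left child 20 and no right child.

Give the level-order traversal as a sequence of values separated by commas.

Level-order visits nodes level by level from the root, left to right within each level.
Level 0: 27
Level 1: 9, 5
Level 2: 15, 13, 30, 4
Level 3: 18, 8, 31, 20

27, 9, 5, 15, 13, 30, 4, 18, 8, 31, 20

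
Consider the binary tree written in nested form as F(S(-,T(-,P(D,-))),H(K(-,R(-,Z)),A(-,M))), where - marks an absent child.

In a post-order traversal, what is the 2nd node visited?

Post-order visits the left subtree, then the right subtree, then the node.
At F: go left to S.
  At S: no left child.
  At S: go right to T.
    At T: no left child.
    At T: go right to P.
      At P: go left to D.
        D is a leaf — visit D.
      At P: no right child.
      Visit P.
    Visit T.
  Visit S.
At F: go right to H.
  At H: go left to K.
    At K: no left child.
    At K: go right to R.
      At R: no left child.
      At R: go right to Z.
        Z is a leaf — visit Z.
      Visit R.
    Visit K.
  At H: go right to A.
    At A: no left child.
    At A: go right to M.
      M is a leaf — visit M.
    Visit A.
  Visit H.
Visit F.
Full post-order sequence: D, P, T, S, Z, R, K, M, A, H, F.

P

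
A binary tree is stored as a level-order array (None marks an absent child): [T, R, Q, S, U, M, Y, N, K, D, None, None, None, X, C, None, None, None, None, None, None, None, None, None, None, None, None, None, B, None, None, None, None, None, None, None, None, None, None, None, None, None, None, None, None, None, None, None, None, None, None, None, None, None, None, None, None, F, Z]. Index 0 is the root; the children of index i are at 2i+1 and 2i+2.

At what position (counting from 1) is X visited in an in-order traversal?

10

In-order visits the left subtree, then the node, then the right subtree.
At T: go left to R.
  At R: go left to S.
    At S: go left to N.
      N is a leaf — visit N.
    Visit S.
    At S: go right to K.
      K is a leaf — visit K.
  Visit R.
  At R: go right to U.
    At U: go left to D.
      D is a leaf — visit D.
    Visit U.
    At U: no right child.
Visit T.
At T: go right to Q.
  At Q: go left to M.
    M is a leaf — visit M.
  Visit Q.
  At Q: go right to Y.
    At Y: go left to X.
      At X: no left child.
      Visit X.
      At X: go right to B.
        At B: go left to F.
          F is a leaf — visit F.
        Visit B.
        At B: go right to Z.
          Z is a leaf — visit Z.
    Visit Y.
    At Y: go right to C.
      C is a leaf — visit C.
Full in-order sequence: N, S, K, R, D, U, T, M, Q, X, F, B, Z, Y, C.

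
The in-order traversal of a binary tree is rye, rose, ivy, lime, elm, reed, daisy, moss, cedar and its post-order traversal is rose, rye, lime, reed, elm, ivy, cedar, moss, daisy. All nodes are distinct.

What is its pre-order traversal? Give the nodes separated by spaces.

The last element of post-order is the root; it splits in-order into left and right subtrees.
Root daisy: left subtree has 6 nodes {rye, rose, ivy, lime, elm, reed}, right has 2 {moss, cedar}.
  Root ivy: left subtree has 2 nodes {rye, rose}, right has 3 {lime, elm, reed}.
    Root rye: left subtree has 0 nodes { }, right has 1 {rose}.
    Root elm: left subtree has 1 node {lime}, right has 1 {reed}.
  Root moss: left subtree has 0 nodes { }, right has 1 {cedar}.

daisy ivy rye rose elm lime reed moss cedar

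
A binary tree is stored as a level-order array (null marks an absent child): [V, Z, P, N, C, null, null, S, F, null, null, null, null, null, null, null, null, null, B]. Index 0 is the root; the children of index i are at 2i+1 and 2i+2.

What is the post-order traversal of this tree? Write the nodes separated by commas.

S, B, F, N, C, Z, P, V

Post-order visits the left subtree, then the right subtree, then the node.
At V: go left to Z.
  At Z: go left to N.
    At N: go left to S.
      S is a leaf — visit S.
    At N: go right to F.
      At F: no left child.
      At F: go right to B.
        B is a leaf — visit B.
      Visit F.
    Visit N.
  At Z: go right to C.
    C is a leaf — visit C.
  Visit Z.
At V: go right to P.
  P is a leaf — visit P.
Visit V.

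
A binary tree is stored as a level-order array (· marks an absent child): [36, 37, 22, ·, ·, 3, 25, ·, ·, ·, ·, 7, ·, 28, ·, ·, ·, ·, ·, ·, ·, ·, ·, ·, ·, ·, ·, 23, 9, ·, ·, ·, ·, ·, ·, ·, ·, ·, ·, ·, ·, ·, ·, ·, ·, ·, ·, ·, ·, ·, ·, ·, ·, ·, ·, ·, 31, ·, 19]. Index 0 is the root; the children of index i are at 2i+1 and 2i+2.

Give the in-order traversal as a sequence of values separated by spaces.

37 36 7 3 22 23 31 28 9 19 25

In-order visits the left subtree, then the node, then the right subtree.
At 36: go left to 37.
  37 is a leaf — visit 37.
Visit 36.
At 36: go right to 22.
  At 22: go left to 3.
    At 3: go left to 7.
      7 is a leaf — visit 7.
    Visit 3.
    At 3: no right child.
  Visit 22.
  At 22: go right to 25.
    At 25: go left to 28.
      At 28: go left to 23.
        At 23: no left child.
        Visit 23.
        At 23: go right to 31.
          31 is a leaf — visit 31.
      Visit 28.
      At 28: go right to 9.
        At 9: no left child.
        Visit 9.
        At 9: go right to 19.
          19 is a leaf — visit 19.
    Visit 25.
    At 25: no right child.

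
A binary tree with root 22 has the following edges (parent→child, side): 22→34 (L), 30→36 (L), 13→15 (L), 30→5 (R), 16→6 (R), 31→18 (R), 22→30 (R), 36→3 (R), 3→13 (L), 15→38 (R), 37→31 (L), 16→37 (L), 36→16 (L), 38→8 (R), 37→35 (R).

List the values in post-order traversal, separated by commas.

Post-order visits the left subtree, then the right subtree, then the node.
At 22: go left to 34.
  34 is a leaf — visit 34.
At 22: go right to 30.
  At 30: go left to 36.
    At 36: go left to 16.
      At 16: go left to 37.
        At 37: go left to 31.
          At 31: no left child.
          At 31: go right to 18.
            18 is a leaf — visit 18.
          Visit 31.
        At 37: go right to 35.
          35 is a leaf — visit 35.
        Visit 37.
      At 16: go right to 6.
        6 is a leaf — visit 6.
      Visit 16.
    At 36: go right to 3.
      At 3: go left to 13.
        At 13: go left to 15.
          At 15: no left child.
          At 15: go right to 38.
            At 38: no left child.
            At 38: go right to 8.
              8 is a leaf — visit 8.
            Visit 38.
          Visit 15.
        At 13: no right child.
        Visit 13.
      At 3: no right child.
      Visit 3.
    Visit 36.
  At 30: go right to 5.
    5 is a leaf — visit 5.
  Visit 30.
Visit 22.

34, 18, 31, 35, 37, 6, 16, 8, 38, 15, 13, 3, 36, 5, 30, 22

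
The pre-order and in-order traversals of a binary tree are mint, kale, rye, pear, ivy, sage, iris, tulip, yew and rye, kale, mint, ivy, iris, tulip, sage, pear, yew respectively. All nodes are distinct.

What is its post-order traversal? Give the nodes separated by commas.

rye, kale, tulip, iris, sage, ivy, yew, pear, mint

The first element of pre-order is the root; it splits in-order into left and right subtrees.
Root mint: left subtree has 2 nodes {rye, kale}, right has 6 {ivy, iris, tulip, sage, pear, yew}.
  Root kale: left subtree has 1 node {rye}, right has 0 { }.
  Root pear: left subtree has 4 nodes {ivy, iris, tulip, sage}, right has 1 {yew}.
    Root ivy: left subtree has 0 nodes { }, right has 3 {iris, tulip, sage}.
      Root sage: left subtree has 2 nodes {iris, tulip}, right has 0 { }.
        Root iris: left subtree has 0 nodes { }, right has 1 {tulip}.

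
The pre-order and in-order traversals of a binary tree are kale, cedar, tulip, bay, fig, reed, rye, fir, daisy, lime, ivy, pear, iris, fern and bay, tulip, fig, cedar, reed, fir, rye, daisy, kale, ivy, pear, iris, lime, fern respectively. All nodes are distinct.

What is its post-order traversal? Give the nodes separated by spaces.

bay fig tulip fir daisy rye reed cedar iris pear ivy fern lime kale

The first element of pre-order is the root; it splits in-order into left and right subtrees.
Root kale: left subtree has 8 nodes {bay, tulip, fig, cedar, reed, fir, rye, daisy}, right has 5 {ivy, pear, iris, lime, fern}.
  Root cedar: left subtree has 3 nodes {bay, tulip, fig}, right has 4 {reed, fir, rye, daisy}.
    Root tulip: left subtree has 1 node {bay}, right has 1 {fig}.
    Root reed: left subtree has 0 nodes { }, right has 3 {fir, rye, daisy}.
      Root rye: left subtree has 1 node {fir}, right has 1 {daisy}.
  Root lime: left subtree has 3 nodes {ivy, pear, iris}, right has 1 {fern}.
    Root ivy: left subtree has 0 nodes { }, right has 2 {pear, iris}.
      Root pear: left subtree has 0 nodes { }, right has 1 {iris}.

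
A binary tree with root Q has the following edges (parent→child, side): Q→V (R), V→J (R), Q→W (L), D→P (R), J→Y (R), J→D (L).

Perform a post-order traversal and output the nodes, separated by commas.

W, P, D, Y, J, V, Q

Post-order visits the left subtree, then the right subtree, then the node.
At Q: go left to W.
  W is a leaf — visit W.
At Q: go right to V.
  At V: no left child.
  At V: go right to J.
    At J: go left to D.
      At D: no left child.
      At D: go right to P.
        P is a leaf — visit P.
      Visit D.
    At J: go right to Y.
      Y is a leaf — visit Y.
    Visit J.
  Visit V.
Visit Q.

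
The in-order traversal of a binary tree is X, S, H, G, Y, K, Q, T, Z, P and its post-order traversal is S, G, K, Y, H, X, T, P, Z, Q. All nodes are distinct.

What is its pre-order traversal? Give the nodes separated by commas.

Q, X, H, S, Y, G, K, Z, T, P

The last element of post-order is the root; it splits in-order into left and right subtrees.
Root Q: left subtree has 6 nodes {X, S, H, G, Y, K}, right has 3 {T, Z, P}.
  Root X: left subtree has 0 nodes { }, right has 5 {S, H, G, Y, K}.
    Root H: left subtree has 1 node {S}, right has 3 {G, Y, K}.
      Root Y: left subtree has 1 node {G}, right has 1 {K}.
  Root Z: left subtree has 1 node {T}, right has 1 {P}.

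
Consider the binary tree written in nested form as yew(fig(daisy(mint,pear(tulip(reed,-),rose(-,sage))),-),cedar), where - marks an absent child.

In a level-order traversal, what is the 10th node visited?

Level-order visits nodes level by level from the root, left to right within each level.
Level 0: yew
Level 1: fig, cedar
Level 2: daisy
Level 3: mint, pear
Level 4: tulip, rose
Level 5: reed, sage
Full level-order sequence: yew, fig, cedar, daisy, mint, pear, tulip, rose, reed, sage.

sage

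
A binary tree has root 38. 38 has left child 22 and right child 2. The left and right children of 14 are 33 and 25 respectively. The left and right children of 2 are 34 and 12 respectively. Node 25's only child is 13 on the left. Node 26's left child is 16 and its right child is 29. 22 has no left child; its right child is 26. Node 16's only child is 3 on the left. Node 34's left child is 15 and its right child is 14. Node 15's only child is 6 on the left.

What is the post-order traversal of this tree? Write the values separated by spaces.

Post-order visits the left subtree, then the right subtree, then the node.
At 38: go left to 22.
  At 22: no left child.
  At 22: go right to 26.
    At 26: go left to 16.
      At 16: go left to 3.
        3 is a leaf — visit 3.
      At 16: no right child.
      Visit 16.
    At 26: go right to 29.
      29 is a leaf — visit 29.
    Visit 26.
  Visit 22.
At 38: go right to 2.
  At 2: go left to 34.
    At 34: go left to 15.
      At 15: go left to 6.
        6 is a leaf — visit 6.
      At 15: no right child.
      Visit 15.
    At 34: go right to 14.
      At 14: go left to 33.
        33 is a leaf — visit 33.
      At 14: go right to 25.
        At 25: go left to 13.
          13 is a leaf — visit 13.
        At 25: no right child.
        Visit 25.
      Visit 14.
    Visit 34.
  At 2: go right to 12.
    12 is a leaf — visit 12.
  Visit 2.
Visit 38.

3 16 29 26 22 6 15 33 13 25 14 34 12 2 38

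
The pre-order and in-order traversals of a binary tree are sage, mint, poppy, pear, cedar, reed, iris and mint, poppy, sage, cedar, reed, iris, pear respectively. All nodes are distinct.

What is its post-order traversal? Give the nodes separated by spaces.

The first element of pre-order is the root; it splits in-order into left and right subtrees.
Root sage: left subtree has 2 nodes {mint, poppy}, right has 4 {cedar, reed, iris, pear}.
  Root mint: left subtree has 0 nodes { }, right has 1 {poppy}.
  Root pear: left subtree has 3 nodes {cedar, reed, iris}, right has 0 { }.
    Root cedar: left subtree has 0 nodes { }, right has 2 {reed, iris}.
      Root reed: left subtree has 0 nodes { }, right has 1 {iris}.

poppy mint iris reed cedar pear sage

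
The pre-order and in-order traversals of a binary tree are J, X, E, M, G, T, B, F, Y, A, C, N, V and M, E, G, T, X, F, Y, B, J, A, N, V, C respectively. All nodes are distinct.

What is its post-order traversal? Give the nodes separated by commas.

The first element of pre-order is the root; it splits in-order into left and right subtrees.
Root J: left subtree has 8 nodes {M, E, G, T, X, F, Y, B}, right has 4 {A, N, V, C}.
  Root X: left subtree has 4 nodes {M, E, G, T}, right has 3 {F, Y, B}.
    Root E: left subtree has 1 node {M}, right has 2 {G, T}.
      Root G: left subtree has 0 nodes { }, right has 1 {T}.
    Root B: left subtree has 2 nodes {F, Y}, right has 0 { }.
      Root F: left subtree has 0 nodes { }, right has 1 {Y}.
  Root A: left subtree has 0 nodes { }, right has 3 {N, V, C}.
    Root C: left subtree has 2 nodes {N, V}, right has 0 { }.
      Root N: left subtree has 0 nodes { }, right has 1 {V}.

M, T, G, E, Y, F, B, X, V, N, C, A, J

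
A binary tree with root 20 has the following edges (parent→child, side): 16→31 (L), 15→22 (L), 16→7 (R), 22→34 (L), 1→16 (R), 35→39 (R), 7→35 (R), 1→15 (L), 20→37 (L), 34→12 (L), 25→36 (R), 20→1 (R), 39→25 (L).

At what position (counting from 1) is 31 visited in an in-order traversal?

In-order visits the left subtree, then the node, then the right subtree.
At 20: go left to 37.
  37 is a leaf — visit 37.
Visit 20.
At 20: go right to 1.
  At 1: go left to 15.
    At 15: go left to 22.
      At 22: go left to 34.
        At 34: go left to 12.
          12 is a leaf — visit 12.
        Visit 34.
        At 34: no right child.
      Visit 22.
      At 22: no right child.
    Visit 15.
    At 15: no right child.
  Visit 1.
  At 1: go right to 16.
    At 16: go left to 31.
      31 is a leaf — visit 31.
    Visit 16.
    At 16: go right to 7.
      At 7: no left child.
      Visit 7.
      At 7: go right to 35.
        At 35: no left child.
        Visit 35.
        At 35: go right to 39.
          At 39: go left to 25.
            At 25: no left child.
            Visit 25.
            At 25: go right to 36.
              36 is a leaf — visit 36.
          Visit 39.
          At 39: no right child.
Full in-order sequence: 37, 20, 12, 34, 22, 15, 1, 31, 16, 7, 35, 25, 36, 39.

8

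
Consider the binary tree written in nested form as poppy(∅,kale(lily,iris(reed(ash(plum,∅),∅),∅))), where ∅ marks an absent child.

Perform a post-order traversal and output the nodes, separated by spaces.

lily plum ash reed iris kale poppy

Post-order visits the left subtree, then the right subtree, then the node.
At poppy: no left child.
At poppy: go right to kale.
  At kale: go left to lily.
    lily is a leaf — visit lily.
  At kale: go right to iris.
    At iris: go left to reed.
      At reed: go left to ash.
        At ash: go left to plum.
          plum is a leaf — visit plum.
        At ash: no right child.
        Visit ash.
      At reed: no right child.
      Visit reed.
    At iris: no right child.
    Visit iris.
  Visit kale.
Visit poppy.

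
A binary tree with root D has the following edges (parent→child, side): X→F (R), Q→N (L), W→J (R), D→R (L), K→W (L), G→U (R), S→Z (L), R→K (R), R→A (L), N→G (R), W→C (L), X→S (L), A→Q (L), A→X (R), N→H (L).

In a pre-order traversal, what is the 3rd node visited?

Pre-order visits the node, then its left subtree, then its right subtree.
Visit D.
At D: go left to R.
  Visit R.
  At R: go left to A.
    Visit A.
    At A: go left to Q.
      Visit Q.
      At Q: go left to N.
        Visit N.
        At N: go left to H.
          H is a leaf — visit H.
        At N: go right to G.
          Visit G.
          At G: no left child.
          At G: go right to U.
            U is a leaf — visit U.
      At Q: no right child.
    At A: go right to X.
      Visit X.
      At X: go left to S.
        Visit S.
        At S: go left to Z.
          Z is a leaf — visit Z.
        At S: no right child.
      At X: go right to F.
        F is a leaf — visit F.
  At R: go right to K.
    Visit K.
    At K: go left to W.
      Visit W.
      At W: go left to C.
        C is a leaf — visit C.
      At W: go right to J.
        J is a leaf — visit J.
    At K: no right child.
At D: no right child.
Full pre-order sequence: D, R, A, Q, N, H, G, U, X, S, Z, F, K, W, C, J.

A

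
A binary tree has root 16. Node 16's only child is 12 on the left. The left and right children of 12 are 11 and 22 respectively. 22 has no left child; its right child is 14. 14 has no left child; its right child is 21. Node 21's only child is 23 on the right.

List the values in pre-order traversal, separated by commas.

Pre-order visits the node, then its left subtree, then its right subtree.
Visit 16.
At 16: go left to 12.
  Visit 12.
  At 12: go left to 11.
    11 is a leaf — visit 11.
  At 12: go right to 22.
    Visit 22.
    At 22: no left child.
    At 22: go right to 14.
      Visit 14.
      At 14: no left child.
      At 14: go right to 21.
        Visit 21.
        At 21: no left child.
        At 21: go right to 23.
          23 is a leaf — visit 23.
At 16: no right child.

16, 12, 11, 22, 14, 21, 23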